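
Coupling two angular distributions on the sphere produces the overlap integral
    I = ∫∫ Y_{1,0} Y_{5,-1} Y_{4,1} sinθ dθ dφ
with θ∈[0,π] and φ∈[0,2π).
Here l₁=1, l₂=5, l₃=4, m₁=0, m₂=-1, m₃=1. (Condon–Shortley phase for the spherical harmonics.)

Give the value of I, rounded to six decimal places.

Rules hold: Σm=0, L=10 even, 4≤4≤6.
N = 3·11·9 = 297
Δ = 2!·0!·8!/11! = 1/495
Racah Σ t=1..1: t=1:−1/576 = -1/576
⇒ 3j(1 5 4; 0 0 0)² = 5/99, sgn -1
Racah Σ t=1..1: t=1:−1/720 = -1/720
⇒ 3j(1 5 4; 0 -1 1)² = 8/165, sgn +1
4πI² = N·(3j₀)²·(3jₘ)² = 8/11
I = -1·√(0.727273/4π) = -0.24057125

-0.240571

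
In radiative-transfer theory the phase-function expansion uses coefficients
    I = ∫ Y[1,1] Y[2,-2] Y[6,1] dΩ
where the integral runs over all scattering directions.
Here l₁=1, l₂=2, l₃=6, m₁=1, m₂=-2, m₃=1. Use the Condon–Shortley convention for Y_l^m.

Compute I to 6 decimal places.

triangle: need 1≤l₃≤3, have 6; I=0

0.000000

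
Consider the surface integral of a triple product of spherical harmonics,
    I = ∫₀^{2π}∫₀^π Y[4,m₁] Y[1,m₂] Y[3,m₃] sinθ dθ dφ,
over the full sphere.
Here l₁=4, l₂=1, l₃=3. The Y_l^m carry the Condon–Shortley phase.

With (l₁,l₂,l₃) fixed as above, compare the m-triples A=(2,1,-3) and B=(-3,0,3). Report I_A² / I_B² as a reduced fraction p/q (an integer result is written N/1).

l's match ⇒ only the (l;m) 3-j factors differ between A and B.
A: triangle coeff Δ(4,1,3) = 1/252; Σ_t [2,2]: t=2:+1/1440 = 1/1440; (3j)²=1/252 [(4 1 3; 2 1 -3)], sign=+1
B: triangle coeff Δ(4,1,3) = 1/252; Σ_t [1,1]: t=1:−1/720 = -1/720; (3j)²=1/36 [(4 1 3; -3 0 3)], sign=-1
I_A²/I_B² = (1/252)/(1/36) = 1/7

1/7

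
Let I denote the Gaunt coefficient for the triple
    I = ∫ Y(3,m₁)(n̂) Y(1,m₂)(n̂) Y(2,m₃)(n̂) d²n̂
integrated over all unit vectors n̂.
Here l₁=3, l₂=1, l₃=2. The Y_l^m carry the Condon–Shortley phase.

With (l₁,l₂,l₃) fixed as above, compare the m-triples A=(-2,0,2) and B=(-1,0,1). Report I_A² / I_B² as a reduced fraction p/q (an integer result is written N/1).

Same 3,1,2: normalisation and zero-m 3j drop out of the ratio.
A: Δ: 2! 4! 0! / 7! → 1/105; sum: t=1:−1/24 = -1/24; 3j²(3 1 2; -2 0 2) = Δ·Π!·Σ² = 1/21  (sign -1)
B: Δ: 2! 4! 0! / 7! → 1/105; sum: t=1:−1/6 = -1/6; 3j²(3 1 2; -1 0 1) = Δ·Π!·Σ² = 8/105  (sign +1)
I_A²/I_B² = (1/21)/(8/105) = 5/8

5/8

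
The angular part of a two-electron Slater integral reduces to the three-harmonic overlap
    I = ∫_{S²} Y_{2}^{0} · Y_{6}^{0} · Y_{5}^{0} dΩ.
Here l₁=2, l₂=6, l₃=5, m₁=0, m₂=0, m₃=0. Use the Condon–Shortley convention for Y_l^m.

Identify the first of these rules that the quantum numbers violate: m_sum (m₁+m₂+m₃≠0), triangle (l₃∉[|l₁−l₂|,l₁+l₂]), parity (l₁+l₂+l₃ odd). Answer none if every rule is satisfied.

Σmᵢ = 0  ✓
l₃∈[|l₁−l₂|,l₁+l₂]=[4,8], have l₃=5  ✓
Σlᵢ = 13 ⇒ odd  ✗

parity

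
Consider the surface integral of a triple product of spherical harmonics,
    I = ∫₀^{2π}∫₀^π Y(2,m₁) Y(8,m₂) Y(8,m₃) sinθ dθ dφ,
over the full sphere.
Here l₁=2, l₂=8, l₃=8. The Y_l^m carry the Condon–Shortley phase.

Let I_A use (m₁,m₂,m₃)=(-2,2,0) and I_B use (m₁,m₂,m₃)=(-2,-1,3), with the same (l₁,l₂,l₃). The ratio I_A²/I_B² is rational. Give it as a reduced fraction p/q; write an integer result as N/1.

12/11

Shared (l₁,l₂,l₃)=(2,8,8): N and (l;000)² cancel in I_A²/I_B².
A: Δ = 2!·2!·14!/19! = 1/348840; Racah Σ t=2..2: t=2:+1/116121600 = 1/116121600; ⇒ 3j(2 8 8; -2 2 0)² = 7/323, sgn +1
B: Δ = 2!·2!·14!/19! = 1/348840; Racah Σ t=2..2: t=2:+1/174182400 = 1/174182400; ⇒ 3j(2 8 8; -2 -1 3)² = 77/3876, sgn -1
I_A²/I_B² = (7/323)/(77/3876) = 12/11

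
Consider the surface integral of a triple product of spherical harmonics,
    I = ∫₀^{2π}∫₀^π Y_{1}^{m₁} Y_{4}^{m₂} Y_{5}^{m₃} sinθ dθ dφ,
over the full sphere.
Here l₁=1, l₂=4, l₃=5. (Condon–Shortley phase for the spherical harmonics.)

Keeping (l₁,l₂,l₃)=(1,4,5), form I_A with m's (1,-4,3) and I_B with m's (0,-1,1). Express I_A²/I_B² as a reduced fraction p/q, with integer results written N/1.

l's match ⇒ only the (l;m) 3-j factors differ between A and B.
A: triangle coeff Δ(1,4,5) = 1/495; Σ_t [0,0]: t=0:+1/80640 = 1/80640; (3j)²=1/495 [(1 4 5; 1 -4 3)], sign=+1
B: triangle coeff Δ(1,4,5) = 1/495; Σ_t [0,0]: t=0:+1/720 = 1/720; (3j)²=8/165 [(1 4 5; 0 -1 1)], sign=+1
I_A²/I_B² = (1/495)/(8/165) = 1/24

1/24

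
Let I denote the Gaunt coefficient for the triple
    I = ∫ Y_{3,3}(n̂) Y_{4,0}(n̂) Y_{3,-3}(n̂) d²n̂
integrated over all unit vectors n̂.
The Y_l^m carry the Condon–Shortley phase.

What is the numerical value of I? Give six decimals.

-0.076935

Rules hold: Σm=0, L=10 even, 1≤3≤7.
N = 7·9·7 = 441
Δ = 4!·2!·4!/11! = 1/34650
Racah Σ t=1..3: t=1:−1/72 t=2:+1/16 t=3:−1/72 = 5/144
⇒ 3j(3 4 3; 0 0 0)² = 2/77, sgn -1
Racah Σ t=0..0: t=0:+1/1152 = 1/1152
⇒ 3j(3 4 3; 3 0 -3)² = 1/154, sgn +1
4πI² = N·(3j₀)²·(3jₘ)² = 9/121
I = -1·√(0.0743802/4π) = -0.07693494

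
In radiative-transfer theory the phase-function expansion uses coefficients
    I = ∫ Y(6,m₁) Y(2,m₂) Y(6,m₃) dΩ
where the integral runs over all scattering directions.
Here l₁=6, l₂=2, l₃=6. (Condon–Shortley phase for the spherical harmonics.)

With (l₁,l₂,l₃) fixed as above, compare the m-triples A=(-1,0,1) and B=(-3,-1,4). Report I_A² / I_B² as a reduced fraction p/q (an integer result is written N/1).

169/245

l's match ⇒ only the (l;m) 3-j factors differ between A and B.
A: triangle coeff Δ(6,2,6) = 1/90090; Σ_t [0,2]: t=0:+1/120960 t=1:−1/17280 t=2:+1/57600 = -13/403200; (3j)²=13/770 [(6 2 6; -1 0 1)], sign=+1
B: triangle coeff Δ(6,2,6) = 1/90090; Σ_t [0,1]: t=0:+1/725760 t=1:−1/161280 = -1/207360; (3j)²=7/286 [(6 2 6; -3 -1 4)], sign=-1
I_A²/I_B² = (13/770)/(7/286) = 169/245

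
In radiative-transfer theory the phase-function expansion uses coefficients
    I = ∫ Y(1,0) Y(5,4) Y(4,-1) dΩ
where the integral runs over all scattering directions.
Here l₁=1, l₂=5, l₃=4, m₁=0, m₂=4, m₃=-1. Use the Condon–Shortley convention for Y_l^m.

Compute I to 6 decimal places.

0 + 4 − 1 = 3 ≠ 0: azimuthal integral kills it; I = 0

0.000000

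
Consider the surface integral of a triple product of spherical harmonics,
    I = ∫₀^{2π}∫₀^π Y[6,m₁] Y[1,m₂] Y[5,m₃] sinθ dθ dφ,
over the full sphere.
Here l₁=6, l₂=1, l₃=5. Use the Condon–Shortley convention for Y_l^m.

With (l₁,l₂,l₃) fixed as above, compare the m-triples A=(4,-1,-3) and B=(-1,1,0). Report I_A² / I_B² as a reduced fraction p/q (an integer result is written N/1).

15/7

Shared (l₁,l₂,l₃)=(6,1,5): N and (l;000)² cancel in I_A²/I_B².
A: Δ = 2!·10!·0!/13! = 1/858; Racah Σ t=0..0: t=0:+1/161280 = 1/161280; ⇒ 3j(6 1 5; 4 -1 -3)² = 15/286, sgn +1
B: Δ = 2!·10!·0!/13! = 1/858; Racah Σ t=2..2: t=2:+1/28800 = 1/28800; ⇒ 3j(6 1 5; -1 1 0)² = 7/286, sgn -1
I_A²/I_B² = (15/286)/(7/286) = 15/7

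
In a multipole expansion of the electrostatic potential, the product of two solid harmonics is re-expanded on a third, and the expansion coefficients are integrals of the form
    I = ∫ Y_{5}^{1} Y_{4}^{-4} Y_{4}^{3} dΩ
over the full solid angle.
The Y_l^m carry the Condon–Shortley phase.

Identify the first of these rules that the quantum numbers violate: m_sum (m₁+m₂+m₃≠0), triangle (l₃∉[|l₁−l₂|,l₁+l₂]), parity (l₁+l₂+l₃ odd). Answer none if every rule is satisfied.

m₁+m₂+m₃ = 1 − 4 + 3 = 0  ✓
triangle: |5−4|=1 ≤ l₃=4 ≤ 5+4=9  ✓
parity: l₁+l₂+l₃ = 13 is odd  ✗

parity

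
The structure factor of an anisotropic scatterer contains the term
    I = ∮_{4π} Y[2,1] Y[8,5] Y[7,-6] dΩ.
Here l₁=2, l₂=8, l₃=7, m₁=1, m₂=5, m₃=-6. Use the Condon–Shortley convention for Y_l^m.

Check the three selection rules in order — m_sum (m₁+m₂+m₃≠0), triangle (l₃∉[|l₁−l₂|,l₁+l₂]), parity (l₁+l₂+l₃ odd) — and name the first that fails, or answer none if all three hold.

parity

azimuthal sum: 1 + 5 − 6 = 0  ✓
6 ≤ 7 ≤ 10 (triangle on l)  ✓
L = 2 + 8 + 7 = 17 (odd)  ✗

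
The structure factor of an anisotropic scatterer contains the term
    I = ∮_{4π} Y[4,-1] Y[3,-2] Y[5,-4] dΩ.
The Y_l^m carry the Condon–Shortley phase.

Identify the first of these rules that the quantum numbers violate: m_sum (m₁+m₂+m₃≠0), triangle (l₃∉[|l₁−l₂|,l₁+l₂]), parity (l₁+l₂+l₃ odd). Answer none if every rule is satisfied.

m_sum

azimuthal sum: -1 − 2 − 4 = -7  ✗
1 ≤ 5 ≤ 7 (triangle on l)
L = 4 + 3 + 5 = 12 (even)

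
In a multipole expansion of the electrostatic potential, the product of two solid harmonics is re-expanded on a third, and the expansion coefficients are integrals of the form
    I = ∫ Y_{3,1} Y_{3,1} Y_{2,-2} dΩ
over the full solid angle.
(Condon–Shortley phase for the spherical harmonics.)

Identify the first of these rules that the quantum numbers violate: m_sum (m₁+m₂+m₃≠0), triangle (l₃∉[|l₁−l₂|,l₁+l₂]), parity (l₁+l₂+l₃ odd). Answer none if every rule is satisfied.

m₁+m₂+m₃ = 1 + 1 − 2 = 0  ✓
triangle: |3−3|=0 ≤ l₃=2 ≤ 3+3=6  ✓
parity: l₁+l₂+l₃ = 8 is even  ✓

none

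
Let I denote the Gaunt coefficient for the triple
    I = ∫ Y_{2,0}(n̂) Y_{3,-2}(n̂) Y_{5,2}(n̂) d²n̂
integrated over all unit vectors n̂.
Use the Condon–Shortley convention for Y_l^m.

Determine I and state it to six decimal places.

Checks pass: Σm=0; 10 even; l₃=5∈[1,5].
(2·2+1)(2·3+1)(2·5+1) = 385
Δ: 0! 4! 6! / 11! → 1/2310
sum: t=0:+1/144 = 1/144
3j²(2 3 5; 0 0 0) = Δ·Π!·Σ² = 10/231  (sign -1)
sum: t=0:+1/480 = 1/480
3j²(2 3 5; 0 -2 2) = Δ·Π!·Σ² = 3/110  (sign -1)
combine: 4πI² = 385·10/231·3/110 = 5/11
take √, sign +1: I = 0.19018827

0.190188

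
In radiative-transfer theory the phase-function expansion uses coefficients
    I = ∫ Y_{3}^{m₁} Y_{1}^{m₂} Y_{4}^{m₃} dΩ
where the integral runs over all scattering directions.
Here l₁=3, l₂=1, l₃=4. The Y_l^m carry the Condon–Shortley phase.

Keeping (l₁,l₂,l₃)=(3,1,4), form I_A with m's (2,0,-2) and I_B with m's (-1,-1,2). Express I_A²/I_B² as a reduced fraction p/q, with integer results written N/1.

Shared (l₁,l₂,l₃)=(3,1,4): N and (l;000)² cancel in I_A²/I_B².
A: Δ = 0!·6!·2!/9! = 1/252; Racah Σ t=0..0: t=0:+1/120 = 1/120; ⇒ 3j(3 1 4; 2 0 -2)² = 1/21, sgn +1
B: Δ = 0!·6!·2!/9! = 1/252; Racah Σ t=0..0: t=0:+1/96 = 1/96; ⇒ 3j(3 1 4; -1 -1 2)² = 5/84, sgn +1
I_A²/I_B² = (1/21)/(5/84) = 4/5

4/5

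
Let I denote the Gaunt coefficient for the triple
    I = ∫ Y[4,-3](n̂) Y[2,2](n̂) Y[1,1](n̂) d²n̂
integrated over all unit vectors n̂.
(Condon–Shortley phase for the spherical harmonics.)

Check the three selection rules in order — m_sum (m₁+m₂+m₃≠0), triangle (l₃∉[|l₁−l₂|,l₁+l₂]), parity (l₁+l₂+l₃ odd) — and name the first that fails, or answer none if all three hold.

triangle

m₁+m₂+m₃ = -3 + 2 + 1 = 0  ✓
triangle: |4−2|=2 ≤ l₃=1 ≤ 4+2=6  ✗
parity: l₁+l₂+l₃ = 7 is odd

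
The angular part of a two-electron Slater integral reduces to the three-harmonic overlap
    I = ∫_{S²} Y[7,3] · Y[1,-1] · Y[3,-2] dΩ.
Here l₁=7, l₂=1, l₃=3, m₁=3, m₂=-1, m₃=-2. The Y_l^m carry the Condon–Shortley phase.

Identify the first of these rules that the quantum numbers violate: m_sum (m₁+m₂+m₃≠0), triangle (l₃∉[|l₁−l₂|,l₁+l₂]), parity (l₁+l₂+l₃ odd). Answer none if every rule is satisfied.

azimuthal sum: 3 − 1 − 2 = 0  ✓
6 ≤ 3 ≤ 8 (triangle on l)  ✗
L = 7 + 1 + 3 = 11 (odd)

triangle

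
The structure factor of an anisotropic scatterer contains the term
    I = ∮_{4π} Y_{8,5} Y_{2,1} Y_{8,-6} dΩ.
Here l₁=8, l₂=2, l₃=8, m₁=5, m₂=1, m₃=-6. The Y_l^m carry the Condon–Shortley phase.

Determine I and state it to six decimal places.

0.193241

Checks pass: Σm=0; 18 even; l₃=8∈[6,10].
(2·8+1)(2·2+1)(2·8+1) = 1445
Δ: 2! 14! 2! / 19! → 1/348840
sum: t=0:+1/116121600 t=1:−1/25401600 t=2:+1/116121600 = -1/45158400
3j²(8 2 8; 0 0 0) = Δ·Π!·Σ² = 24/1615  (sign -1)
sum: t=1:−1/1916006400 t=2:+1/12454041600 = -1/2264371200
3j²(8 2 8; 5 1 -6) = Δ·Π!·Σ² = 847/38760  (sign -1)
combine: 4πI² = 1445·24/1615·847/38760 = 847/1805
take √, sign +1: I = 0.19324051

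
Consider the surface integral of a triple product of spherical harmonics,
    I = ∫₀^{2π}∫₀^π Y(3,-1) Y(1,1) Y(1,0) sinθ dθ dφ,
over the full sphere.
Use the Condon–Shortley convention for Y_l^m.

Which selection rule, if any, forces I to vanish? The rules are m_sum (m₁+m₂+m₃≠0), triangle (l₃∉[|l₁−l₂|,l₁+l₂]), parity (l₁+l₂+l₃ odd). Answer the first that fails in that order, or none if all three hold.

Σmᵢ = 0  ✓
l₃∈[|l₁−l₂|,l₁+l₂]=[2,4], have l₃=1  ✗
Σlᵢ = 5 ⇒ odd

triangle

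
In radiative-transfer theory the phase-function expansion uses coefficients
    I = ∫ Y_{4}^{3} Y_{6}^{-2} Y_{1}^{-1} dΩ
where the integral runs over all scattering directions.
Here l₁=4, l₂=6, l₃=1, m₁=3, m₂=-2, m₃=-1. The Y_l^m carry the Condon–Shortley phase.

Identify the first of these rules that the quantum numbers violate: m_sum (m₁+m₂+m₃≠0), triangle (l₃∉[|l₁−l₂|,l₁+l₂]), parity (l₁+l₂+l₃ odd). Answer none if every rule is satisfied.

triangle

Σmᵢ = 0  ✓
l₃∈[|l₁−l₂|,l₁+l₂]=[2,10], have l₃=1  ✗
Σlᵢ = 11 ⇒ odd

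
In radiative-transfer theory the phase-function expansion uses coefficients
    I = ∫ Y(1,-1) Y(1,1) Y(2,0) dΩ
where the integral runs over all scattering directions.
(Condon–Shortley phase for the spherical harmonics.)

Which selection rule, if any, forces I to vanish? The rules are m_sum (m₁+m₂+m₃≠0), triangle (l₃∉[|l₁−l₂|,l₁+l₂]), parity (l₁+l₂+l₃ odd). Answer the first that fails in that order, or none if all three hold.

m₁+m₂+m₃ = -1 + 1 + 0 = 0  ✓
triangle: |1−1|=0 ≤ l₃=2 ≤ 1+1=2  ✓
parity: l₁+l₂+l₃ = 4 is even  ✓

none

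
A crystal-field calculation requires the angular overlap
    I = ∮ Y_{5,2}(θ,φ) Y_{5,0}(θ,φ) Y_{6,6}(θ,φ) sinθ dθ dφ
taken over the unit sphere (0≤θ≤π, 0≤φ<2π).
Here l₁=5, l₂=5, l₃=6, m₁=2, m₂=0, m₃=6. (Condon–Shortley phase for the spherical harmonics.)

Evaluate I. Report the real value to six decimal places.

0.000000

m-sum = 2 + 0 + 6 = 8 ≠ 0 ⇒ I = 0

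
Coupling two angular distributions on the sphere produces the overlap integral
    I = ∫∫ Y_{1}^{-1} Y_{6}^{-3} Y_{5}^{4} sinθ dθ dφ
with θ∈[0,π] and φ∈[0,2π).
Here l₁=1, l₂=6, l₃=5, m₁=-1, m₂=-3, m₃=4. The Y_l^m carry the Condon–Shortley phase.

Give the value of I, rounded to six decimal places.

-0.070770

m-sum 0 ✓  L=12 even ✓  5≤5≤7 ✓
Π(2lᵢ+1) = 3×13×11 = 429
triangle coeff Δ(1,6,5) = 1/858
Σ_t [1,1]: t=1:−1/14400 = -1/14400
(3j)²=6/143 [(1 6 5; 0 0 0)], sign=+1
Σ_t [2,2]: t=2:+1/725760 = 1/725760
(3j)²=1/286 [(1 6 5; -1 -3 4)], sign=-1
⇒ 4πI² = 9/143
I = (-1)√(9/143/(4π)) = -0.07076985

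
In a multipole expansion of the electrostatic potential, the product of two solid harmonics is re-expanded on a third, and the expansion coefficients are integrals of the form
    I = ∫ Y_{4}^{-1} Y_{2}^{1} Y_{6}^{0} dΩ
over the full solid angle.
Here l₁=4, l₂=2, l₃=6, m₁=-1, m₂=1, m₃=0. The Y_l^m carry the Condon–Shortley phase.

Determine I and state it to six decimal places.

0.174223

Checks pass: Σm=0; 12 even; l₃=6∈[2,6].
(2·4+1)(2·2+1)(2·6+1) = 585
Δ: 0! 8! 4! / 13! → 1/6435
sum: t=0:+1/2304 = 1/2304
3j²(4 2 6; 0 0 0) = Δ·Π!·Σ² = 5/143  (sign +1)
sum: t=0:+1/4320 = 1/4320
3j²(4 2 6; -1 1 0) = Δ·Π!·Σ² = 8/429  (sign +1)
combine: 4πI² = 585·5/143·8/429 = 600/1573
take √, sign +1: I = 0.17422334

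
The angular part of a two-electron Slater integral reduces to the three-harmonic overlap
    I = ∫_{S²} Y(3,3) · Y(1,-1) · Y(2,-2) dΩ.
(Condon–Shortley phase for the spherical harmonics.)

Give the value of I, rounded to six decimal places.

-0.319865

Checks pass: Σm=0; 6 even; l₃=2∈[2,4].
(2·3+1)(2·1+1)(2·2+1) = 105
Δ: 2! 4! 0! / 7! → 1/105
sum: t=1:−1/4 = -1/4
3j²(3 1 2; 0 0 0) = Δ·Π!·Σ² = 3/35  (sign -1)
sum: t=0:+1/48 = 1/48
3j²(3 1 2; 3 -1 -2) = Δ·Π!·Σ² = 1/7  (sign +1)
combine: 4πI² = 105·3/35·1/7 = 9/7
take √, sign -1: I = -0.31986543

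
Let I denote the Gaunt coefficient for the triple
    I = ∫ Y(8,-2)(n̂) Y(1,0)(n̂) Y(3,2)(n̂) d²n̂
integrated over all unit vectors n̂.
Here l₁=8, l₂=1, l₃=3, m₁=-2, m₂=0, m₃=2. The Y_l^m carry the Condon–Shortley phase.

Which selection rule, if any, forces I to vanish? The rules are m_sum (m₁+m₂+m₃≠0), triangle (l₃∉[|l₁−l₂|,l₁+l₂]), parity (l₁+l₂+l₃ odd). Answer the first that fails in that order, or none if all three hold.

Σmᵢ = 0  ✓
l₃∈[|l₁−l₂|,l₁+l₂]=[7,9], have l₃=3  ✗
Σlᵢ = 12 ⇒ even

triangle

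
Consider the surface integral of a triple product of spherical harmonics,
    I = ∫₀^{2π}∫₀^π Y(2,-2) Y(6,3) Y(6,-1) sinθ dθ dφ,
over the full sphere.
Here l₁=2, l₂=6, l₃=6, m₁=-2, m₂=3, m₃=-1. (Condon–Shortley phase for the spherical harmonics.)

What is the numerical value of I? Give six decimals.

0.177674

Checks pass: Σm=0; 14 even; l₃=6∈[4,8].
(2·2+1)(2·6+1)(2·6+1) = 845
Δ: 2! 2! 10! / 15! → 1/90090
sum: t=0:+1/69120 t=1:−1/14400 t=2:+1/69120 = -7/172800
3j²(2 6 6; 0 0 0) = Δ·Π!·Σ² = 14/715  (sign -1)
sum: t=2:+1/120960 = 1/120960
3j²(2 6 6; -2 3 -1) = Δ·Π!·Σ² = 24/1001  (sign -1)
combine: 4πI² = 845·14/715·24/1001 = 48/121
take √, sign +1: I = 0.17767364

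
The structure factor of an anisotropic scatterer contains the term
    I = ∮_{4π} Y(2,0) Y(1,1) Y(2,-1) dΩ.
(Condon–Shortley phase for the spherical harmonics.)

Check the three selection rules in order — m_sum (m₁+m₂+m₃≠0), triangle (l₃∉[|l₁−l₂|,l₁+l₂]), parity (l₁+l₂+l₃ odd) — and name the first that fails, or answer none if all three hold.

azimuthal sum: 0 + 1 − 1 = 0  ✓
1 ≤ 2 ≤ 3 (triangle on l)  ✓
L = 2 + 1 + 2 = 5 (odd)  ✗

parity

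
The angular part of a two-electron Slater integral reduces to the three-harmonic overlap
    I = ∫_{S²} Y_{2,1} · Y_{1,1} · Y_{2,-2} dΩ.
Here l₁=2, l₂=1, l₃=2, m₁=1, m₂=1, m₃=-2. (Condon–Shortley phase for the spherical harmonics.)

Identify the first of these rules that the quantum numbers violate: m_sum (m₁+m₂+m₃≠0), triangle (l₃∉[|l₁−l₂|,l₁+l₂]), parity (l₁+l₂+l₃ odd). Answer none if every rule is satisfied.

Σmᵢ = 0  ✓
l₃∈[|l₁−l₂|,l₁+l₂]=[1,3], have l₃=2  ✓
Σlᵢ = 5 ⇒ odd  ✗

parity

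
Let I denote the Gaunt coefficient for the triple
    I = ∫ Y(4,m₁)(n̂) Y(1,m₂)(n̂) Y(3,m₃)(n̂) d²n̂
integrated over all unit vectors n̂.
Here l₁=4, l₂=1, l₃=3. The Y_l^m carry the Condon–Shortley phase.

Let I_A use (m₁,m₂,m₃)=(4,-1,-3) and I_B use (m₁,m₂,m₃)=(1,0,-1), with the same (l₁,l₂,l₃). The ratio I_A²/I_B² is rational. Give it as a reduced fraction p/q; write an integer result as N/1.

l's match ⇒ only the (l;m) 3-j factors differ between A and B.
A: triangle coeff Δ(4,1,3) = 1/252; Σ_t [0,0]: t=0:+1/1440 = 1/1440; (3j)²=1/9 [(4 1 3; 4 -1 -3)], sign=+1
B: triangle coeff Δ(4,1,3) = 1/252; Σ_t [1,1]: t=1:−1/48 = -1/48; (3j)²=5/84 [(4 1 3; 1 0 -1)], sign=-1
I_A²/I_B² = (1/9)/(5/84) = 28/15

28/15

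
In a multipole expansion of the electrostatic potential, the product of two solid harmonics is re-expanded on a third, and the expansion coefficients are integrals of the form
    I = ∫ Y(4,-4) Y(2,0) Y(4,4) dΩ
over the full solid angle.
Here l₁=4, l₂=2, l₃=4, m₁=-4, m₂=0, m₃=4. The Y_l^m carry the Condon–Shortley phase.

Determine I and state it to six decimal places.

m-sum 0 ✓  L=10 even ✓  2≤4≤6 ✓
Π(2lᵢ+1) = 9×5×9 = 405
triangle coeff Δ(4,2,4) = 1/13860
Σ_t [0,2]: t=0:+1/192 t=1:−1/36 t=2:+1/192 = -5/288
(3j)²=20/693 [(4 2 4; 0 0 0)], sign=-1
Σ_t [2,2]: t=2:+1/2880 = 1/2880
(3j)²=28/495 [(4 2 4; -4 0 4)], sign=+1
⇒ 4πI² = 80/121
I = (-1)√(80/121/(4π)) = -0.22937568

-0.229376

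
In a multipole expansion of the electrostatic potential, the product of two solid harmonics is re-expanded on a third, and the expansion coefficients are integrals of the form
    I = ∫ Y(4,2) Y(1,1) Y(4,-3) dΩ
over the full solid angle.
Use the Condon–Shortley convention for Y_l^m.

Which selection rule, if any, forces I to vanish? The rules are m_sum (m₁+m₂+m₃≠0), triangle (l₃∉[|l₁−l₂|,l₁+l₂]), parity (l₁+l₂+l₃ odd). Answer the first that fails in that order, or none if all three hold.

parity

azimuthal sum: 2 + 1 − 3 = 0  ✓
3 ≤ 4 ≤ 5 (triangle on l)  ✓
L = 4 + 1 + 4 = 9 (odd)  ✗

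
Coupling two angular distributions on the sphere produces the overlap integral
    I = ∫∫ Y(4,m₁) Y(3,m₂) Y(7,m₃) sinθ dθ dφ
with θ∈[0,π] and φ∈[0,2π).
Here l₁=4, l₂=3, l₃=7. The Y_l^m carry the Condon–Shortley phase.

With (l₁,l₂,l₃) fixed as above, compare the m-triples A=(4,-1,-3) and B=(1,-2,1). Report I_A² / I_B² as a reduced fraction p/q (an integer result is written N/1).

Same 4,3,7: normalisation and zero-m 3j drop out of the ratio.
A: Δ: 0! 8! 6! / 15! → 1/45045; sum: t=0:+1/1935360 = 1/1935360; 3j²(4 3 7; 4 -1 -3) = Δ·Π!·Σ² = 1/1001  (sign +1)
B: Δ: 0! 8! 6! / 15! → 1/45045; sum: t=0:+1/86400 = 1/86400; 3j²(4 3 7; 1 -2 1) = Δ·Π!·Σ² = 16/2145  (sign +1)
I_A²/I_B² = (1/1001)/(16/2145) = 15/112

15/112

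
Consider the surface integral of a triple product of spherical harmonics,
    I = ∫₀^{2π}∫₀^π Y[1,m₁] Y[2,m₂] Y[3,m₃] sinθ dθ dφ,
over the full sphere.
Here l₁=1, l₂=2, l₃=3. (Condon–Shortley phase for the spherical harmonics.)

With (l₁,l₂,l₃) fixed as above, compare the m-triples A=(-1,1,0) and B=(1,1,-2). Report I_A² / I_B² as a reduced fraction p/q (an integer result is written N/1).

3/10

Same 1,2,3: normalisation and zero-m 3j drop out of the ratio.
A: Δ: 0! 2! 4! / 7! → 1/105; sum: t=0:+1/12 = 1/12; 3j²(1 2 3; -1 1 0) = Δ·Π!·Σ² = 1/35  (sign -1)
B: Δ: 0! 2! 4! / 7! → 1/105; sum: t=0:+1/12 = 1/12; 3j²(1 2 3; 1 1 -2) = Δ·Π!·Σ² = 2/21  (sign -1)
I_A²/I_B² = (1/35)/(2/21) = 3/10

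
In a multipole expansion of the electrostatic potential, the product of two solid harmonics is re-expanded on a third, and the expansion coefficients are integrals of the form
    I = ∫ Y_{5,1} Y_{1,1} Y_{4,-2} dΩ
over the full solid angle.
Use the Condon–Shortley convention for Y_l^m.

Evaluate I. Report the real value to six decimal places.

-0.120286

Rules hold: Σm=0, L=10 even, 4≤4≤6.
N = 11·3·9 = 297
Δ = 2!·8!·0!/11! = 1/495
Racah Σ t=1..1: t=1:−1/576 = -1/576
⇒ 3j(5 1 4; 0 0 0)² = 5/99, sgn -1
Racah Σ t=2..2: t=2:+1/2880 = 1/2880
⇒ 3j(5 1 4; 1 1 -2)² = 2/165, sgn +1
4πI² = N·(3j₀)²·(3jₘ)² = 2/11
I = -1·√(0.181818/4π) = -0.12028562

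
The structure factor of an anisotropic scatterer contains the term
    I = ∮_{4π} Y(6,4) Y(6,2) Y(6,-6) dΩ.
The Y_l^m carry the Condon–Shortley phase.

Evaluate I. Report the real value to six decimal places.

-0.158872

Rules hold: Σm=0, L=18 even, 0≤6≤12.
N = 13·13·13 = 2197
Δ = 6!·6!·6!/19! = 1/325909584
Racah Σ t=0..6: t=0:+1/373248000 t=1:−1/1728000 t=2:+1/110592 t=3:−1/46656 t=4:+1/110592 t=5:−1/1728000 t=6:+1/373248000 = -7/1555200
⇒ 3j(6 6 6; 0 0 0)² = 400/46189, sgn -1
Racah Σ t=2..2: t=2:+1/24883200 = 1/24883200
⇒ 3j(6 6 6; 4 2 -6)² = 70/4199, sgn +1
4πI² = N·(3j₀)²·(3jₘ)² = 364000/1147619
I = -1·√(0.317178/4π) = -0.15887183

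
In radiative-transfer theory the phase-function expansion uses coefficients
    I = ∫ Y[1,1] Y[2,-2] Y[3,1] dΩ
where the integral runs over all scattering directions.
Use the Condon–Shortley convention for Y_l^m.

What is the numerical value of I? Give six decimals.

Rules hold: Σm=0, L=6 even, 1≤3≤3.
N = 3·5·7 = 105
Δ = 0!·2!·4!/7! = 1/105
Racah Σ t=0..0: t=0:+1/4 = 1/4
⇒ 3j(1 2 3; 0 0 0)² = 3/35, sgn -1
Racah Σ t=0..0: t=0:+1/48 = 1/48
⇒ 3j(1 2 3; 1 -2 1)² = 1/105, sgn +1
4πI² = N·(3j₀)²·(3jₘ)² = 3/35
I = -1·√(0.0857143/4π) = -0.08258890

-0.082589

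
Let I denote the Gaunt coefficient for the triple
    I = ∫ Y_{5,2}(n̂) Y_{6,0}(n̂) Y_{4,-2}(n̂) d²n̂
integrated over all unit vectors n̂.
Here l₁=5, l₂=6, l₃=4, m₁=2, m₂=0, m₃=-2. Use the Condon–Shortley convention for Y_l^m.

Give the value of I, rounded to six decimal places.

0.000000

Σlᵢ=15 odd — θ-integrand is odd under cosθ→−cosθ; I=0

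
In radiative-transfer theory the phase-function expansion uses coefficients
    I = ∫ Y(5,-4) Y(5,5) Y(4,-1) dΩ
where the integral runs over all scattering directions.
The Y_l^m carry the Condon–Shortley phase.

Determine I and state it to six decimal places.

Rules hold: Σm=0, L=14 even, 0≤4≤10.
N = 11·11·9 = 1089
Δ = 6!·4!·4!/15! = 1/3153150
Racah Σ t=1..5: t=1:−1/69120 t=2:+1/1728 t=3:−1/576 t=4:+1/1728 t=5:−1/69120 = -7/11520
⇒ 3j(5 5 4; 0 0 0)² = 2/143, sgn -1
Racah Σ t=6..6: t=6:+1/103680 = 1/103680
⇒ 3j(5 5 4; -4 5 -1)² = 4/143, sgn -1
4πI² = N·(3j₀)²·(3jₘ)² = 72/169
I = +1·√(0.426036/4π) = 0.18412721

0.184127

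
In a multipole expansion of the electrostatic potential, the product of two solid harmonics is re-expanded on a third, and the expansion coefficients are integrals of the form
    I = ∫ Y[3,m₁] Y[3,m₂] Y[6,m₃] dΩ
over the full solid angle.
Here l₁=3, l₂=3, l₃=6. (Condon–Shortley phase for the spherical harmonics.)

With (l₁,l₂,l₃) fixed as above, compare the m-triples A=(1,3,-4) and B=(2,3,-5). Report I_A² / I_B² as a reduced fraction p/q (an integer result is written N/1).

5/11

Shared (l₁,l₂,l₃)=(3,3,6): N and (l;000)² cancel in I_A²/I_B².
A: Δ = 0!·6!·6!/13! = 1/12012; Racah Σ t=0..0: t=0:+1/34560 = 1/34560; ⇒ 3j(3 3 6; 1 3 -4)² = 5/286, sgn +1
B: Δ = 0!·6!·6!/13! = 1/12012; Racah Σ t=0..0: t=0:+1/86400 = 1/86400; ⇒ 3j(3 3 6; 2 3 -5)² = 1/26, sgn -1
I_A²/I_B² = (5/286)/(1/26) = 5/11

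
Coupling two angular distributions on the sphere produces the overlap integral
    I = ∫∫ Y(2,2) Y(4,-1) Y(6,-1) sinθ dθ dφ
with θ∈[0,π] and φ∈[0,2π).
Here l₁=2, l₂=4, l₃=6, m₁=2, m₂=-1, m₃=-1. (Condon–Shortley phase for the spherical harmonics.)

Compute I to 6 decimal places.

-0.094091

Checks pass: Σm=0; 12 even; l₃=6∈[2,6].
(2·2+1)(2·4+1)(2·6+1) = 585
Δ: 0! 4! 8! / 13! → 1/6435
sum: t=0:+1/2304 = 1/2304
3j²(2 4 6; 0 0 0) = Δ·Π!·Σ² = 5/143  (sign +1)
sum: t=0:+1/17280 = 1/17280
3j²(2 4 6; 2 -1 -1) = Δ·Π!·Σ² = 7/1287  (sign -1)
combine: 4πI² = 585·5/143·7/1287 = 175/1573
take √, sign -1: I = -0.09409136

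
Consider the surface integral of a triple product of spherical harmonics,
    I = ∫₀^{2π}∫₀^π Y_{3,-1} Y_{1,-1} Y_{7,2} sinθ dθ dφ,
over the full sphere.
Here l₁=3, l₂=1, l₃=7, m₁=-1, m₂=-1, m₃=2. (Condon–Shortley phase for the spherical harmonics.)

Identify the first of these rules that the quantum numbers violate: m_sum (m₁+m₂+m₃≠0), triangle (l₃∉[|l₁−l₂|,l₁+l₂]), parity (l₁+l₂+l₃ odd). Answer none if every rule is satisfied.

azimuthal sum: -1 − 1 + 2 = 0  ✓
2 ≤ 7 ≤ 4 (triangle on l)  ✗
L = 3 + 1 + 7 = 11 (odd)

triangle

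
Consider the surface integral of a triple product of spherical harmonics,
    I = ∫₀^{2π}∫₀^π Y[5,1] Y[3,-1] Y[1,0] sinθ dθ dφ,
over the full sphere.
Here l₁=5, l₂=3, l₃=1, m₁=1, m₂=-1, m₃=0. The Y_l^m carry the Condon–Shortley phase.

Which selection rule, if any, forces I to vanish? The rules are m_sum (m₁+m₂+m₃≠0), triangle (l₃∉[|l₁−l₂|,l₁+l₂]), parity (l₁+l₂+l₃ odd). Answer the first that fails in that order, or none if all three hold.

Σmᵢ = 0  ✓
l₃∈[|l₁−l₂|,l₁+l₂]=[2,8], have l₃=1  ✗
Σlᵢ = 9 ⇒ odd

triangle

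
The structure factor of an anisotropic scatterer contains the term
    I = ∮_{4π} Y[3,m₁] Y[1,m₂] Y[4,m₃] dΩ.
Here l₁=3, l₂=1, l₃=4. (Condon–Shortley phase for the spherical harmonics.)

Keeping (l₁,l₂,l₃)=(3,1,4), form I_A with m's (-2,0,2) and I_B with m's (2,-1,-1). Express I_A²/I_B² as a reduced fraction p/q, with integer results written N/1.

4/1

l's match ⇒ only the (l;m) 3-j factors differ between A and B.
A: triangle coeff Δ(3,1,4) = 1/252; Σ_t [0,0]: t=0:+1/120 = 1/120; (3j)²=1/21 [(3 1 4; -2 0 2)], sign=+1
B: triangle coeff Δ(3,1,4) = 1/252; Σ_t [0,0]: t=0:+1/240 = 1/240; (3j)²=1/84 [(3 1 4; 2 -1 -1)], sign=-1
I_A²/I_B² = (1/21)/(1/84) = 4/1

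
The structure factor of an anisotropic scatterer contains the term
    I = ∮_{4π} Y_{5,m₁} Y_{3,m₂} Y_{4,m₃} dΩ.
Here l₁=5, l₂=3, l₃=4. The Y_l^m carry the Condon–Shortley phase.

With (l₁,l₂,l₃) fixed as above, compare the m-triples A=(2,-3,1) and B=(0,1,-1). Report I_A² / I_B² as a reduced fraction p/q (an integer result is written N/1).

Same 5,3,4: normalisation and zero-m 3j drop out of the ratio.
A: Δ: 4! 6! 2! / 13! → 1/180180; sum: t=0:+1/1728 = 1/1728; 3j²(5 3 4; 2 -3 1) = Δ·Π!·Σ² = 25/858  (sign -1)
B: Δ: 4! 6! 2! / 13! → 1/180180; sum: t=2:+1/288 t=3:−1/288 t=4:+1/5760 = 1/5760; 3j²(5 3 4; 0 1 -1) = Δ·Π!·Σ² = 1/12012  (sign -1)
I_A²/I_B² = (25/858)/(1/12012) = 350/1

350/1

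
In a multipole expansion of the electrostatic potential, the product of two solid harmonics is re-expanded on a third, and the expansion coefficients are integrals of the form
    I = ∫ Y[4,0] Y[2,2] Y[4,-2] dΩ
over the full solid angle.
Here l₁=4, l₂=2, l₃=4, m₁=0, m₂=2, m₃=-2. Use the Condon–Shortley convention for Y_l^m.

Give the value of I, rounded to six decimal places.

m-sum 0 ✓  L=10 even ✓  2≤4≤6 ✓
Π(2lᵢ+1) = 9×5×9 = 405
triangle coeff Δ(4,2,4) = 1/13860
Σ_t [0,2]: t=0:+1/192 t=1:−1/36 t=2:+1/192 = -5/288
(3j)²=20/693 [(4 2 4; 0 0 0)], sign=-1
Σ_t [2,2]: t=2:+1/192 = 1/192
(3j)²=3/77 [(4 2 4; 0 2 -2)], sign=+1
⇒ 4πI² = 2700/5929
I = (-1)√(2700/5929/(4π)) = -0.19036462

-0.190365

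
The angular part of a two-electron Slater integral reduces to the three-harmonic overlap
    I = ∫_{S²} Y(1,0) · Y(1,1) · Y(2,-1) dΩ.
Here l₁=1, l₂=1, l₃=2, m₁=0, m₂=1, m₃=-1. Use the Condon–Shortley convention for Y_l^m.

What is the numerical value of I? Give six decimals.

-0.218510

m-sum 0 ✓  L=4 even ✓  0≤2≤2 ✓
Π(2lᵢ+1) = 3×3×5 = 45
triangle coeff Δ(1,1,2) = 1/30
Σ_t [0,0]: t=0:+1/1 = 1/1
(3j)²=2/15 [(1 1 2; 0 0 0)], sign=+1
Σ_t [0,0]: t=0:+1/2 = 1/2
(3j)²=1/10 [(1 1 2; 0 1 -1)], sign=-1
⇒ 4πI² = 3/5
I = (-1)√(3/5/(4π)) = -0.21850969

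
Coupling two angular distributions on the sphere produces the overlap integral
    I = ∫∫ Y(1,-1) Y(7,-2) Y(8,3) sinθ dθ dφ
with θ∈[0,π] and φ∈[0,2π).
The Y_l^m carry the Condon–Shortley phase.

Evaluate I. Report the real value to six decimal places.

-0.226917

m-sum 0 ✓  L=16 even ✓  6≤8≤8 ✓
Π(2lᵢ+1) = 3×15×17 = 765
triangle coeff Δ(1,7,8) = 1/2040
Σ_t [0,0]: t=0:+1/25401600 = 1/25401600
(3j)²=8/255 [(1 7 8; 0 0 0)], sign=+1
Σ_t [0,0]: t=0:+1/87091200 = 1/87091200
(3j)²=11/408 [(1 7 8; -1 -2 3)], sign=-1
⇒ 4πI² = 11/17
I = (-1)√(11/17/(4π)) = -0.22691696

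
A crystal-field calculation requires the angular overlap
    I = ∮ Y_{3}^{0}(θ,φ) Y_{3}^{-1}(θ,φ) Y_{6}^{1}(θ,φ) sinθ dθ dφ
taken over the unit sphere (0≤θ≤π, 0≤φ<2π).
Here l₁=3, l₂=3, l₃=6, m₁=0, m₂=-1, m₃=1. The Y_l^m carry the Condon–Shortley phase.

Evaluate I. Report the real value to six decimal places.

m-sum 0 ✓  L=12 even ✓  0≤6≤6 ✓
Π(2lᵢ+1) = 7×7×13 = 637
triangle coeff Δ(3,3,6) = 1/12012
Σ_t [0,0]: t=0:+1/1296 = 1/1296
(3j)²=100/3003 [(3 3 6; 0 0 0)], sign=+1
Σ_t [0,0]: t=0:+1/1728 = 1/1728
(3j)²=25/858 [(3 3 6; 0 -1 1)], sign=-1
⇒ 4πI² = 8750/14157
I = (-1)√(8750/14157/(4π)) = -0.22177545

-0.221775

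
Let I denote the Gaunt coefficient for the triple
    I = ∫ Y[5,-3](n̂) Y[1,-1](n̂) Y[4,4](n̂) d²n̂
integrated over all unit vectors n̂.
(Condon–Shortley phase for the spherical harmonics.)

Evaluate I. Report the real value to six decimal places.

-0.049106

m-sum 0 ✓  L=10 even ✓  4≤4≤6 ✓
Π(2lᵢ+1) = 11×3×9 = 297
triangle coeff Δ(5,1,4) = 1/495
Σ_t [1,1]: t=1:−1/576 = -1/576
(3j)²=5/99 [(5 1 4; 0 0 0)], sign=-1
Σ_t [0,0]: t=0:+1/80640 = 1/80640
(3j)²=1/495 [(5 1 4; -3 -1 4)], sign=+1
⇒ 4πI² = 1/33
I = (-1)√(1/33/(4π)) = -0.04910640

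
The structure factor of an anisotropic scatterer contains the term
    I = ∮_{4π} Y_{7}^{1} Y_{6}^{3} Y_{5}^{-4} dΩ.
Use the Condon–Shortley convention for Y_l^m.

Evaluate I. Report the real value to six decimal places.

Checks pass: Σm=0; 18 even; l₃=5∈[1,13].
(2·7+1)(2·6+1)(2·5+1) = 2145
Δ: 8! 6! 4! / 19! → 1/174594420
sum: t=2:+1/4147200 t=3:−1/207360 t=4:+1/82944 t=5:−1/207360 t=6:+1/4147200 = 1/345600
3j²(7 6 5; 0 0 0) = Δ·Π!·Σ² = 420/46189  (sign -1)
sum: t=5:−1/2073600 t=6:+1/6220800 = -1/3110400
3j²(7 6 5; 1 3 -4) = Δ·Π!·Σ² = 3136/230945  (sign +1)
combine: 4πI² = 2145·420/46189·3136/230945 = 3951360/14919047
take √, sign -1: I = -0.14517700

-0.145177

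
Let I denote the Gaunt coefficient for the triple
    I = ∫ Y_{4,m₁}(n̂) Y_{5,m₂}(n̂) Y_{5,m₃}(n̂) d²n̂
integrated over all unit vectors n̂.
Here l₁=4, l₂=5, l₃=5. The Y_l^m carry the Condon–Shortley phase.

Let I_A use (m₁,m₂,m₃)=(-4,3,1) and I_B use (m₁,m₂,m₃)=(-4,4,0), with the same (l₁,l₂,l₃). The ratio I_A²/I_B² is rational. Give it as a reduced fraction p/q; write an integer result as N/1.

Same 4,5,5: normalisation and zero-m 3j drop out of the ratio.
A: Δ: 4! 4! 6! / 15! → 1/3153150; sum: t=4:+1/27648 = 1/27648; 3j²(4 5 5; -4 3 1) = Δ·Π!·Σ² = 10/429  (sign +1)
B: Δ: 4! 4! 6! / 15! → 1/3153150; sum: t=4:+1/69120 = 1/69120; 3j²(4 5 5; -4 4 0) = Δ·Π!·Σ² = 2/143  (sign -1)
I_A²/I_B² = (10/429)/(2/143) = 5/3

5/3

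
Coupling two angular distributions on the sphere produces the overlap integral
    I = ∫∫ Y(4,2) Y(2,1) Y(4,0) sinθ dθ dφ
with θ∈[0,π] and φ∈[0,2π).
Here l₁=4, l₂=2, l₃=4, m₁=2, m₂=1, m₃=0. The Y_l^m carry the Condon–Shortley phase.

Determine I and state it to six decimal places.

2 + 1 + 0 = 3 ≠ 0: azimuthal integral kills it; I = 0

0.000000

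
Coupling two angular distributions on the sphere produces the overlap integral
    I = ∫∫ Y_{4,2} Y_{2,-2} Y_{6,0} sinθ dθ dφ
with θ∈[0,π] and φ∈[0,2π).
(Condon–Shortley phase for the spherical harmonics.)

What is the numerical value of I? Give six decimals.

0.061597

Checks pass: Σm=0; 12 even; l₃=6∈[2,6].
(2·4+1)(2·2+1)(2·6+1) = 585
Δ: 0! 8! 4! / 13! → 1/6435
sum: t=0:+1/2304 = 1/2304
3j²(4 2 6; 0 0 0) = Δ·Π!·Σ² = 5/143  (sign +1)
sum: t=0:+1/34560 = 1/34560
3j²(4 2 6; 2 -2 0) = Δ·Π!·Σ² = 1/429  (sign +1)
combine: 4πI² = 585·5/143·1/429 = 75/1573
take √, sign +1: I = 0.06159725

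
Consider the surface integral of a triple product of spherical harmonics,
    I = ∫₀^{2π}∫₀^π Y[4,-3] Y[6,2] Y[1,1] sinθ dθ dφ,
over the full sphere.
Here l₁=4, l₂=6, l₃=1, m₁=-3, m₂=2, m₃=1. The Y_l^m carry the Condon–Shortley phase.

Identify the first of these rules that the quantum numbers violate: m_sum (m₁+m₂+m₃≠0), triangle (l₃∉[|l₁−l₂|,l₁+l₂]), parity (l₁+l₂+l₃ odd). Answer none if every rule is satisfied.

azimuthal sum: -3 + 2 + 1 = 0  ✓
2 ≤ 1 ≤ 10 (triangle on l)  ✗
L = 4 + 6 + 1 = 11 (odd)

triangle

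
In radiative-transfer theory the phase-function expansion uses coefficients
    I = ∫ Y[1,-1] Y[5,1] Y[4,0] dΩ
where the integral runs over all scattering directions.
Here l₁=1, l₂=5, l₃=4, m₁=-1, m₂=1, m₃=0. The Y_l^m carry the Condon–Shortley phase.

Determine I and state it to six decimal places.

Checks pass: Σm=0; 10 even; l₃=4∈[4,6].
(2·1+1)(2·5+1)(2·4+1) = 297
Δ: 2! 0! 8! / 11! → 1/495
sum: t=1:−1/576 = -1/576
3j²(1 5 4; 0 0 0) = Δ·Π!·Σ² = 5/99  (sign -1)
sum: t=2:+1/1152 = 1/1152
3j²(1 5 4; -1 1 0) = Δ·Π!·Σ² = 1/33  (sign +1)
combine: 4πI² = 297·5/99·1/33 = 5/11
take √, sign -1: I = -0.19018827

-0.190188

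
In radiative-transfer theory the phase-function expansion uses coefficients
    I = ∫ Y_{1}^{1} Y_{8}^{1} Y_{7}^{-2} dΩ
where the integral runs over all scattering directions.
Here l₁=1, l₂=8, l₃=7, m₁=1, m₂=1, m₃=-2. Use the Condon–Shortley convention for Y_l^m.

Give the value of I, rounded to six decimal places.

m-sum 0 ✓  L=16 even ✓  7≤7≤9 ✓
Π(2lᵢ+1) = 3×17×15 = 765
triangle coeff Δ(1,8,7) = 1/2040
Σ_t [1,1]: t=1:−1/25401600 = -1/25401600
(3j)²=8/255 [(1 8 7; 0 0 0)], sign=+1
Σ_t [0,0]: t=0:+1/87091200 = 1/87091200
(3j)²=7/680 [(1 8 7; 1 1 -2)], sign=-1
⇒ 4πI² = 21/85
I = (-1)√(21/85/(4π)) = -0.14021525

-0.140215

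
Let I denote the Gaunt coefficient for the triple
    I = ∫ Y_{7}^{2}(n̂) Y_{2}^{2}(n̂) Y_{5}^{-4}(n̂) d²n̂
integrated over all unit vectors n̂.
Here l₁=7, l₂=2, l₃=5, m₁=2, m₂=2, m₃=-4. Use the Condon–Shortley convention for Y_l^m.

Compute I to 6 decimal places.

0.025340

Rules hold: Σm=0, L=14 even, 5≤5≤9.
N = 15·5·11 = 825
Δ = 4!·10!·0!/15! = 1/15015
Racah Σ t=2..2: t=2:+1/57600 = 1/57600
⇒ 3j(7 2 5; 0 0 0)² = 21/715, sgn -1
Racah Σ t=4..4: t=4:+1/8709120 = 1/8709120
⇒ 3j(7 2 5; 2 2 -4)² = 1/3003, sgn -1
4πI² = N·(3j₀)²·(3jₘ)² = 15/1859
I = +1·√(0.00806885/4π) = 0.02533967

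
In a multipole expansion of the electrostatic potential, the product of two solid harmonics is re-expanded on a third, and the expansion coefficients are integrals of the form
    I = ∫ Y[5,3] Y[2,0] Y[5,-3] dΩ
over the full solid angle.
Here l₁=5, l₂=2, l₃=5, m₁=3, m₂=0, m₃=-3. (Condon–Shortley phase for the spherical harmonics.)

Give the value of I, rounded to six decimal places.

Rules hold: Σm=0, L=12 even, 3≤5≤7.
N = 11·5·11 = 605
Δ = 2!·8!·2!/13! = 1/38610
Racah Σ t=0..2: t=0:+1/2880 t=1:−1/576 t=2:+1/2880 = -1/960
⇒ 3j(5 2 5; 0 0 0)² = 10/429, sgn +1
Racah Σ t=0..2: t=0:+1/5760 t=1:−1/5040 t=2:+1/161280 = -1/53760
⇒ 3j(5 2 5; 3 0 -3)² = 1/4290, sgn -1
4πI² = N·(3j₀)²·(3jₘ)² = 5/1521
I = -1·√(0.00328731/4π) = -0.01617393

-0.016174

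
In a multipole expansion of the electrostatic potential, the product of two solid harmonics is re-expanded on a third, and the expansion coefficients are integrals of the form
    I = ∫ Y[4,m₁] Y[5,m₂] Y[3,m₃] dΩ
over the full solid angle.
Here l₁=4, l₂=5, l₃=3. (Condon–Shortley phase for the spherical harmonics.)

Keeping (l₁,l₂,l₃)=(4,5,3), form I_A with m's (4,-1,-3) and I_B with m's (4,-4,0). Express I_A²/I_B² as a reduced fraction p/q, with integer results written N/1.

l's match ⇒ only the (l;m) 3-j factors differ between A and B.
A: triangle coeff Δ(4,5,3) = 1/180180; Σ_t [0,0]: t=0:+1/34560 = 1/34560; (3j)²=1/429 [(4 5 3; 4 -1 -3)], sign=+1
B: triangle coeff Δ(4,5,3) = 1/180180; Σ_t [0,0]: t=0:+1/8640 = 1/8640; (3j)²=28/715 [(4 5 3; 4 -4 0)], sign=-1
I_A²/I_B² = (1/429)/(28/715) = 5/84

5/84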